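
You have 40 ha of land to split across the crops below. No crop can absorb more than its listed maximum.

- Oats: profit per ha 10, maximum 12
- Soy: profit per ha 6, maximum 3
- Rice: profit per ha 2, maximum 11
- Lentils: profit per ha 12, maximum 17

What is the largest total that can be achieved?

Order the crops by profit per ha: Lentils 12 > Oats 10 > Soy 6 > Rice 2.
Give Lentils 17 to hit its cap of 17 → 23 left.
Give Oats 12 to hit its cap of 12 → 11 left.
Give Soy 3 to hit its cap of 3 → 8 left.
Only 8 left; Rice takes them to reach 8.
Total = 10×12 + 6×3 + 2×8 + 12×17 = 358.

358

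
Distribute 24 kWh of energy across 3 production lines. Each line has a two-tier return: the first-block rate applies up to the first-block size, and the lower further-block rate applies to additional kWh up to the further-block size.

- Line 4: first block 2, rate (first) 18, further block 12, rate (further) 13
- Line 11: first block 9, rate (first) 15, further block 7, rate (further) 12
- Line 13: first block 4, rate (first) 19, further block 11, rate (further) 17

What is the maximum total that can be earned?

Treat each block as its own option and order by rate: Line 13/T1 19 > Line 4/T1 18 > Line 13/T2 17 > Line 11/T1 15 > Line 4/T2 13 > Line 11/T2 12.
Line 13 T1 at 19: fill all 4 → 20 left.
Fill Line 4 T1 block (2 at 18) → 18 left.
Line 13/T2 (17): +11 → 7 left.
7 remain; put them into Line 11 T1 at 15.
Total = 19×4 + 18×2 + 17×11 + 15×7 = 404.

404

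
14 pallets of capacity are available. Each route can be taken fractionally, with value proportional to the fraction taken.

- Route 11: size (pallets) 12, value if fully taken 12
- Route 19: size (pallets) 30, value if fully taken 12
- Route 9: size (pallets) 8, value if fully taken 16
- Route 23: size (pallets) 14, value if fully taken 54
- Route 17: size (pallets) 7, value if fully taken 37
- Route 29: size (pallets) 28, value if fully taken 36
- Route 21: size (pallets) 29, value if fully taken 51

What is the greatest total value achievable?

64

Best value per unit of size first: Route 17 37/7≈5.29, Route 23 54/14≈3.86, Route 9 16/8≈2, Route 21 51/29≈1.76, Route 29 36/28≈1.29, Route 11 12/12≈1, Route 19 12/30≈0.4.
All 7 pallets of Route 17 fit (value 37) — 7 remain.
Fill the last 7 pallets with part of Route 23: 7/14 of it earns 27.
Total value = 64.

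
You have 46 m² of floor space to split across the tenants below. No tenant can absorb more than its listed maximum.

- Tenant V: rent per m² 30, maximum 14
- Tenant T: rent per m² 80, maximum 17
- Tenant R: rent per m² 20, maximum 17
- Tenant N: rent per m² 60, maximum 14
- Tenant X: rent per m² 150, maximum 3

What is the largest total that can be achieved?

Rank by rent per m²: Tenant X 150 > Tenant T 80 > Tenant N 60 > Tenant V 30 > Tenant R 20.
Tenant X: +3 to 3 (cap) → 43 left.
Give Tenant T 17 to hit its cap of 17 → 26 left.
Give Tenant N 14 to hit its cap of 14 → 12 left.
Tenant V: +12 (room for 14) → 12. Pool exhausted.
Total = 30×12 + 80×17 + 60×14 + 150×3 = 3010.

3010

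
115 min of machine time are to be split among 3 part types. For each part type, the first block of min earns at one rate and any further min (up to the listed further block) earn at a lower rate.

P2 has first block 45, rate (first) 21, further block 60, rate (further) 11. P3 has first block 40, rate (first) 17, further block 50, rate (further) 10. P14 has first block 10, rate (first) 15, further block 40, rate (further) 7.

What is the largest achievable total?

Rank every tier by rate: P2/T1 21 > P3/T1 17 > P14/T1 15 > P2/T2 11 > P3/T2 10 > P14/T2 7.
P2 T1 at 21: fill all 45 → 70 left.
P3 T1 at 17: fill all 40 → 30 left.
P14 T1 at 15: fill all 10 → 20 left.
P2/T2: +20 of 60 at 11; pool empty.
Total = 21×45 + 17×40 + 15×10 + 11×20 = 1995.

1995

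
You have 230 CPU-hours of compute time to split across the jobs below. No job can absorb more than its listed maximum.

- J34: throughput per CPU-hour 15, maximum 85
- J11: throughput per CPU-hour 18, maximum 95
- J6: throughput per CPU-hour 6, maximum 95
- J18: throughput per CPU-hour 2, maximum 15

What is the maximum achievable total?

Highest throughput per CPU-hour first: J11 18 > J34 15 > J6 6 > J18 2.
Give J11 95 to hit its cap of 95 → 135 left.
J34 takes 85 to reach its cap of 85 → 50 left.
Only 50 left; J6 takes them to reach 50.
Total = 15×85 + 18×95 + 6×50 = 3285.

3285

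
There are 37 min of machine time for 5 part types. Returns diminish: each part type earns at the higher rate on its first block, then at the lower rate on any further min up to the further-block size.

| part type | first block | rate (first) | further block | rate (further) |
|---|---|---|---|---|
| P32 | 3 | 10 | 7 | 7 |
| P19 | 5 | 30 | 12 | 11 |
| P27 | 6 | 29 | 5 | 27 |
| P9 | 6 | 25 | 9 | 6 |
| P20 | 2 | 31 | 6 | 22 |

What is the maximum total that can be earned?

880

Treat each block as its own option and order by rate: P20/tier1 31 > P19/tier1 30 > P27/tier1 29 > P27/tier2 27 > P9/tier1 25 > P20/tier2 22 > P19/tier2 11 > P32/tier1 10 > P32/tier2 7 > P9/tier2 6.
P20 tier1 at 31: fill all 2 → 35 left.
Fill P19 tier1 block (5 at 30) → 30 left.
Fill P27 tier1 block (6 at 29) → 24 left.
P27 tier2 at 27: fill all 5 → 19 left.
P9/tier1 (25): +6 → 13 left.
Fill P20 tier2 block (6 at 22) → 7 left.
7 remain; put them into P19 tier2 at 11.
Total = 31×2 + 30×5 + 29×6 + 27×5 + 25×6 + 22×6 + 11×7 = 880.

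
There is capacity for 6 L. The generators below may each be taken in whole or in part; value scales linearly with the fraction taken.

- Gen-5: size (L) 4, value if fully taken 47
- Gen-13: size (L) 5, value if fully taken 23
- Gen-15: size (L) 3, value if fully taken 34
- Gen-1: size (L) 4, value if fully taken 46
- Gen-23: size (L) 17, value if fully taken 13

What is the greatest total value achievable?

Sort by value density: Gen-5 47/4≈11.8, Gen-1 46/4≈11.5, Gen-15 34/3≈11.3, Gen-13 23/5≈4.6, Gen-23 13/17≈0.765.
Gen-5: take in full, 4 L for value 47 → 2 left.
Fill the last 2 L with part of Gen-1: 2/4 of it earns 23.
Total value = 70.

70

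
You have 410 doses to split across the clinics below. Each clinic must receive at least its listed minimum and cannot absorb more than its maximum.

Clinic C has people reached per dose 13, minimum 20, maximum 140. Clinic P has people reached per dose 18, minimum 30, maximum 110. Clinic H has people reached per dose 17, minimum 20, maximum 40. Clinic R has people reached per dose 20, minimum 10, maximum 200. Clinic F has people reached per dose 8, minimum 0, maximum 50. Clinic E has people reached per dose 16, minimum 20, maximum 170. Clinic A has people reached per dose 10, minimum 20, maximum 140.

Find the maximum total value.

7440

Meeting every minimum uses 20+30+20+10+0+20+20 = 120 doses, leaving 290.
Order the clinics by people reached per dose: Clinic R 20 > Clinic P 18 > Clinic H 17 > Clinic E 16 > Clinic C 13 > Clinic A 10 > Clinic F 8.
Clinic R: +190 to 200 (cap) → 100 left.
Clinic P takes 80 more to reach its cap of 110 → 20 left.
Clinic H: +20 to 40 (cap) → 0 left.
Total = 13×20 + 18×110 + 17×40 + 20×200 + 16×20 + 10×20 = 7440.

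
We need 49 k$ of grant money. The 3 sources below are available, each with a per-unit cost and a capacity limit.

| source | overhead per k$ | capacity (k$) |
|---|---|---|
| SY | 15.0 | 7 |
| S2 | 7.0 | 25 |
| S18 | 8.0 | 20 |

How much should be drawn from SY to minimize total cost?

4

Fill from the cheapest source first.
Take 25 from S2 at 7.0 ; need 24 more.
Take 20 from S18 at 8.0 ; need 4 more.
Take 4 from SY at 15.0 to finish.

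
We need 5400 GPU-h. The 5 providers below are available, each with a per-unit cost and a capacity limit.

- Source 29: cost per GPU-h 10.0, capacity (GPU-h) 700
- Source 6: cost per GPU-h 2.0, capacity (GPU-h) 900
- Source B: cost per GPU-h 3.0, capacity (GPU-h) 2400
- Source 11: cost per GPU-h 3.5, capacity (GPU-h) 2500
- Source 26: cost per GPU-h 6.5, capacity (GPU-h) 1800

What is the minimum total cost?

16350

Fill from the cheapest provider first.
Source 6 at 2.0: take all 900 GPU-h — 4500 still needed.
Source B at 3.0: take all 2400 GPU-h — 2100 still needed.
Source 11 (3.5): take the remaining 2100 — done.
Source 26, Source 29: unused.
Cost = 900×2.0 + 2400×3.0 + 2100×3.5 = 16350.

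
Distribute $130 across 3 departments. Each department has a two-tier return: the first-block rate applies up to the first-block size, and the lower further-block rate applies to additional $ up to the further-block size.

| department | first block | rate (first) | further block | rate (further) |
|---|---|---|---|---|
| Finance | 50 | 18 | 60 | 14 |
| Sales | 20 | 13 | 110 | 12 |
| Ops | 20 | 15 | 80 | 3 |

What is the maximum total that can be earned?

Order all 6 blocks by rate: Finance/first 18 > Ops/first 15 > Finance/second 14 > Sales/first 13 > Sales/second 12 > Ops/second 3.
Fill Finance first block (50 at 18) ; 80 left.
Fill Ops first block (20 at 15) ; 60 left.
Finance second at 14: fill all 60 ; 0 left.
Total = 18×50 + 15×20 + 14×60 = 2040.

2040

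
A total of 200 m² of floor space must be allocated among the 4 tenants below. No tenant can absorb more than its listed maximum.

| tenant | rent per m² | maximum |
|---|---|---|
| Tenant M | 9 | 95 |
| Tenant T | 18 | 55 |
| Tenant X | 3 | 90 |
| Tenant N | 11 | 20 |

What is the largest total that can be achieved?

2155

Order the tenants by rent per m²: Tenant T 18 > Tenant N 11 > Tenant M 9 > Tenant X 3.
Tenant T: +55 to 55 (cap) ; 145 left.
Tenant N takes 20 to reach its cap of 20 ; 125 left.
Tenant M: +95 to 95 (cap) ; 30 left.
Tenant X has room for 90 but only 30 remain, so it gets 30.
Total = 9×95 + 18×55 + 3×30 + 11×20 = 2155.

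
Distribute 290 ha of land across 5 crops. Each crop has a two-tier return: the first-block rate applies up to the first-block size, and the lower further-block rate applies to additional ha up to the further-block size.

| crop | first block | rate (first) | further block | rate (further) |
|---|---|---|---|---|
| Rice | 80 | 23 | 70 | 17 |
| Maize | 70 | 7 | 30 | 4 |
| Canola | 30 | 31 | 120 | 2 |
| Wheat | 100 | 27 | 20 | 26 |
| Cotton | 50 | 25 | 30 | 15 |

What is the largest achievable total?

Order all 10 blocks by rate: Canola/T1 31 > Wheat/T1 27 > Wheat/T2 26 > Cotton/T1 25 > Rice/T1 23 > Rice/T2 17 > Cotton/T2 15 > Maize/T1 7 > Maize/T2 4 > Canola/T2 2.
Fill Canola T1 block (30 at 31) — 260 left.
Fill Wheat T1 block (100 at 27) — 160 left.
Wheat T2 at 26: fill all 20 — 140 left.
Cotton T1 at 25: fill all 50 — 90 left.
Fill Rice T1 block (80 at 23) — 10 left.
Rice T2 at 17: only 10 left, fill 10.
Total = 31×30 + 27×100 + 26×20 + 25×50 + 23×80 + 17×10 = 7410.

7410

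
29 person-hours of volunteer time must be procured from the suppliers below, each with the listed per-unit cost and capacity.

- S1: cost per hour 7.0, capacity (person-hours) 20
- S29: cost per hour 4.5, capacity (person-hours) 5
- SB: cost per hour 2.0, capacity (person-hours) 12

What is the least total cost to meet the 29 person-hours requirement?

Use suppliers in increasing cost order.
Take 12 from SB at 2.0 ; need 17 more.
Take 5 from S29 at 4.5 ; need 12 more.
S1 at 7.0: take 12 of its 20 ; requirement met.
Cost = 12×2.0 + 5×4.5 + 12×7.0 = 130.5.

130.5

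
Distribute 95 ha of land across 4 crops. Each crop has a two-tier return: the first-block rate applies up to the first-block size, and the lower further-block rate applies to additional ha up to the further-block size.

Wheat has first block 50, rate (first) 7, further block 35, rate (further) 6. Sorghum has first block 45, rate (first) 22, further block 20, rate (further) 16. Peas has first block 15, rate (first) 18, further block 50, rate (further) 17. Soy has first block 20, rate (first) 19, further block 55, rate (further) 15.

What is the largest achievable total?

1895

Rank every tier by rate: Sorghum/T1 22 > Soy/T1 19 > Peas/T1 18 > Peas/T2 17 > Sorghum/T2 16 > Soy/T2 15 > Wheat/T1 7 > Wheat/T2 6.
Sorghum/T1 (22): +45 ; 50 left.
Soy T1 at 19: fill all 20 ; 30 left.
Peas/T1 (18): +15 ; 15 left.
Peas/T2: +15 of 50 at 17; pool empty.
Total = 22×45 + 19×20 + 18×15 + 17×15 = 1895.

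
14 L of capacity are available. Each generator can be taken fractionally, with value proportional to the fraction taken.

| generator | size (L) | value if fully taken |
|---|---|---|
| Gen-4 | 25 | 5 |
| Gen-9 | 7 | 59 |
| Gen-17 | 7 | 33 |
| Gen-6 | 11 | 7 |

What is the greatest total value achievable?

92

Best value per unit of size first: Gen-9 59/7≈8.43, Gen-17 33/7≈4.71, Gen-6 7/11≈0.636, Gen-4 5/25≈0.2.
Gen-9: take in full, 7 L for value 59 ; 7 left.
Take all of Gen-17 (7 L, value 33) ; 0 L left.
Total value = 92.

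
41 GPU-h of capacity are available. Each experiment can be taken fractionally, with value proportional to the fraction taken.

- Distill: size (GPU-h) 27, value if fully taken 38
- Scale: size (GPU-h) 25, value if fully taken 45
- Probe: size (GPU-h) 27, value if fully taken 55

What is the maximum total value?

Sort by value density: Probe 55/27≈2.04, Scale 45/25≈1.8, Distill 38/27≈1.41.
All 27 GPU-h of Probe fit (value 55) → 14 remain.
Fill the last 14 GPU-h with part of Scale: 14/25 of it earns 25.2.
Total value = 80.2.

80.2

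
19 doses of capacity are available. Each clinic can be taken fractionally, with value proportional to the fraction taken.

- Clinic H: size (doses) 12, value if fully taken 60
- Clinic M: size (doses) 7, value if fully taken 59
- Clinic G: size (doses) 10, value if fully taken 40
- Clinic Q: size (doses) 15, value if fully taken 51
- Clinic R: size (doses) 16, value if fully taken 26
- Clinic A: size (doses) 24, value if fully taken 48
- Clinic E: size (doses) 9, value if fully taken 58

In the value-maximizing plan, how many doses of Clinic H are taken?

3

Sort by value density: Clinic M 59/7≈8.43, Clinic E 58/9≈6.44, Clinic H 60/12≈5, Clinic G 40/10≈4, Clinic Q 51/15≈3.4, Clinic A 48/24≈2, Clinic R 26/16≈1.62.
All 7 doses of Clinic M fit (value 59) ; 12 remain.
Take all of Clinic E (9 doses, value 58) ; 3 doses left.
Only 3 doses remain; take 3/12 of Clinic H for value 60×3/12 = 15.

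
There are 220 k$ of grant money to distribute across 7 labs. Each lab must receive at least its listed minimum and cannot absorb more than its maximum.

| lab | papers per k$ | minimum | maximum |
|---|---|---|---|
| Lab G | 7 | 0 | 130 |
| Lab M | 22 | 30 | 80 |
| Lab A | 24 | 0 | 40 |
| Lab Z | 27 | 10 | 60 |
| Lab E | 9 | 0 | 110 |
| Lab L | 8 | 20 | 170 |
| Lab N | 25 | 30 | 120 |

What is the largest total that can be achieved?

5190

Meeting every minimum uses 0+30+0+10+0+20+30 = 90 k$, leaving 130.
Rank by papers per k$: Lab Z 27 > Lab N 25 > Lab A 24 > Lab M 22 > Lab E 9 > Lab L 8 > Lab G 7.
Give Lab Z 50 more to hit its cap of 60 ; 80 left.
Lab N has room for 90 more but only 80 remain, so it gets 110.
Total = 22×30 + 27×60 + 8×20 + 25×110 = 5190.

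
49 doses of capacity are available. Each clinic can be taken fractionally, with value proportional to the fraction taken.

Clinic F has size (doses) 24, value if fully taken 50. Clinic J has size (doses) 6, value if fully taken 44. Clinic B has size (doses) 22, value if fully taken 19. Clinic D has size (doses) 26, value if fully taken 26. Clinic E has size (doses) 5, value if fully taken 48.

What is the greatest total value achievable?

156

Best value per unit of size first: Clinic E 48/5≈9.6, Clinic J 44/6≈7.33, Clinic F 50/24≈2.08, Clinic D 26/26≈1, Clinic B 19/22≈0.864.
Take all of Clinic E (5 doses, value 48) ; 44 doses left.
All 6 doses of Clinic J fit (value 44) ; 38 remain.
Clinic F: take in full, 24 doses for value 50 ; 14 left.
14 doses left: a 14/26 share of Clinic D gives 26×14/26 = 14.
Total value = 156.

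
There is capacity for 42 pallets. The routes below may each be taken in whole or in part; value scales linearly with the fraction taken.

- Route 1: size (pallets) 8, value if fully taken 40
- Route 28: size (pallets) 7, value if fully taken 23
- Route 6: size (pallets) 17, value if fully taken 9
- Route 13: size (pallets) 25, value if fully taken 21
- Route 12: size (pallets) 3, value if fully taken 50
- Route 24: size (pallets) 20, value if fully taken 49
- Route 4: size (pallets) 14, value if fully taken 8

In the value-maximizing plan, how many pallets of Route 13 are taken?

4

Rank by value-to-size ratio: Route 12 50/3≈16.7, Route 1 40/8≈5, Route 28 23/7≈3.29, Route 24 49/20≈2.45, Route 13 21/25≈0.84, Route 4 8/14≈0.571, Route 6 9/17≈0.529.
All 3 pallets of Route 12 fit (value 50) — 39 remain.
Route 1: take in full, 8 pallets for value 40 — 31 left.
Route 28: take in full, 7 pallets for value 23 — 24 left.
Take all of Route 24 (20 pallets, value 49) — 4 pallets left.
4 pallets left: a 4/25 share of Route 13 gives 21×4/25 = 3.36.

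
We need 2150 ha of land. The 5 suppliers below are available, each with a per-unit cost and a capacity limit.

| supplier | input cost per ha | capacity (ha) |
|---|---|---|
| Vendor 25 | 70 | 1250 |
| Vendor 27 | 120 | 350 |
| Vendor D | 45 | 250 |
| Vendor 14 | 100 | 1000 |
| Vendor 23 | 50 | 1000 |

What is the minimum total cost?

Use suppliers in increasing cost order.
Take 250 from Vendor D at 45 → need 1900 more.
Vendor 23 at 50: take all 1000 ha → 900 still needed.
Vendor 25 (70): take the remaining 900 → done.
Vendor 14, Vendor 27: unused.
Cost = 250×45 + 1000×50 + 900×70 = 124250.

124250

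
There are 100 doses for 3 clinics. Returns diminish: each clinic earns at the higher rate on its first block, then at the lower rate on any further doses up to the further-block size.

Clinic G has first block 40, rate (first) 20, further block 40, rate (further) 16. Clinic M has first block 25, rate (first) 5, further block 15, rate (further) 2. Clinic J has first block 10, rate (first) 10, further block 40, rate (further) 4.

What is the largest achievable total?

Treat each block as its own option and order by rate: Clinic G/tier1 20 > Clinic G/tier2 16 > Clinic J/tier1 10 > Clinic M/tier1 5 > Clinic J/tier2 4 > Clinic M/tier2 2.
Fill Clinic G tier1 block (40 at 20) ; 60 left.
Clinic G/tier2 (16): +40 ; 20 left.
Clinic J/tier1 (10): +10 ; 10 left.
10 remain; put them into Clinic M tier1 at 5.
Total = 20×40 + 16×40 + 10×10 + 5×10 = 1590.

1590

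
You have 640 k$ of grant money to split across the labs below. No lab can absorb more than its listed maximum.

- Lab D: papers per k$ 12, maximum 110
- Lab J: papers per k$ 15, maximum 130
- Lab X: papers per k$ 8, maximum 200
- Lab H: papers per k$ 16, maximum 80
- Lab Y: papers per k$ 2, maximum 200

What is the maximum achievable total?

6390

Rank by papers per k$: Lab H 16 > Lab J 15 > Lab D 12 > Lab X 8 > Lab Y 2.
Lab H takes 80 to reach its cap of 80 — 560 left.
Lab J: +130 to 130 (cap) — 430 left.
Give Lab D 110 to hit its cap of 110 — 320 left.
Lab X: +200 to 200 (cap) — 120 left.
Lab Y has room for 200 but only 120 remain, so it gets 120.
Total = 12×110 + 15×130 + 8×200 + 16×80 + 2×120 = 6390.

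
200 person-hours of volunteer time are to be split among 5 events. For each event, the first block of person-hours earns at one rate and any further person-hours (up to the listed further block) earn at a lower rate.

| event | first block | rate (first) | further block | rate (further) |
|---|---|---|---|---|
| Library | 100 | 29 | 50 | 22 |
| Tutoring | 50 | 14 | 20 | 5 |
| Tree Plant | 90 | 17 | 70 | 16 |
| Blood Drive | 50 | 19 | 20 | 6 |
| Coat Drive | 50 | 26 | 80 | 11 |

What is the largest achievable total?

5300

Order all 10 blocks by rate: Library/first 29 > Coat Drive/first 26 > Library/second 22 > Blood Drive/first 19 > Tree Plant/first 17 > Tree Plant/second 16 > Tutoring/first 14 > Coat Drive/second 11 > Blood Drive/second 6 > Tutoring/second 5.
Fill Library first block (100 at 29) — 100 left.
Fill Coat Drive first block (50 at 26) — 50 left.
Fill Library second block (50 at 22) — 0 left.
Total = 29×100 + 26×50 + 22×50 = 5300.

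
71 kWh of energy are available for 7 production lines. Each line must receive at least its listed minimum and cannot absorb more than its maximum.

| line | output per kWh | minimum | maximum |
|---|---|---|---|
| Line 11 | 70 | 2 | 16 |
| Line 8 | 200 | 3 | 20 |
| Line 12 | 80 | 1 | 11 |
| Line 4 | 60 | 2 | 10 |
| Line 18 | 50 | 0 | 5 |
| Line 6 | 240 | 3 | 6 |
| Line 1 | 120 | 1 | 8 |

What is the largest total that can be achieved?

Meeting every minimum uses 2+3+1+2+0+3+1 = 12 kWh, leaving 59.
Rank by output per kWh: Line 6 240 > Line 8 200 > Line 1 120 > Line 12 80 > Line 11 70 > Line 4 60 > Line 18 50.
Line 6 takes 3 more to reach its cap of 6 — 56 left.
Line 8: +17 to 20 (cap) — 39 left.
Line 1: +7 to 8 (cap) — 32 left.
Line 12 takes 10 more to reach its cap of 11 — 22 left.
Line 11: +14 to 16 (cap) — 8 left.
Line 4: +8 to 10 (cap) — 0 left.
Total = 70×16 + 200×20 + 80×11 + 60×10 + 240×6 + 120×8 = 9000.

9000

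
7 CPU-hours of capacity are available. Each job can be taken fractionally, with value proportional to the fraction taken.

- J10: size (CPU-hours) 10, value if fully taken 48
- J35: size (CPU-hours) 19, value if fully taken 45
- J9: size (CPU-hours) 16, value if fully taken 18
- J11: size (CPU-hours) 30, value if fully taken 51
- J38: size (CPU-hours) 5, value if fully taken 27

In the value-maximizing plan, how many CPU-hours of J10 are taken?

2

Rank by value-to-size ratio: J38 27/5≈5.4, J10 48/10≈4.8, J35 45/19≈2.37, J11 51/30≈1.7, J9 18/16≈1.12.
J38: take in full, 5 CPU-hours for value 27 ; 2 left.
Fill the last 2 CPU-hours with part of J10: 2/10 of it earns 9.6.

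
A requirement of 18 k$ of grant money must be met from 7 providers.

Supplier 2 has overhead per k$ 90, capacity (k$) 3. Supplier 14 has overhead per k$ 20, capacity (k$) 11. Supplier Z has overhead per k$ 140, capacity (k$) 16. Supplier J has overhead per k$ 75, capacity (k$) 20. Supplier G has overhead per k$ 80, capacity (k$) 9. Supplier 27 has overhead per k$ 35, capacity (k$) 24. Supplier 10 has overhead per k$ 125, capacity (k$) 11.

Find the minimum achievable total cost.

465

Use providers in increasing cost order.
Supplier 14 (20): use full 11 — 7 k$ to go.
Supplier 27 at 35: take 7 of its 24 — requirement met.
Supplier J, Supplier G, Supplier 2, Supplier 10, Supplier Z: unused.
Cost = 11×20 + 7×35 = 465.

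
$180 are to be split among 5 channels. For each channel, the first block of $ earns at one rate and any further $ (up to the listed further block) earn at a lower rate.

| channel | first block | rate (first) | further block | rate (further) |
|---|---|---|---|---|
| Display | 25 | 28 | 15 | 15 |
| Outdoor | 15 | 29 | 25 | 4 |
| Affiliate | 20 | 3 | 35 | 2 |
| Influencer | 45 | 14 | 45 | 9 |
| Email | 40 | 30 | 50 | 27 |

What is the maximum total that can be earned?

4400

Treat each block as its own option and order by rate: Email/T1 30 > Outdoor/T1 29 > Display/T1 28 > Email/T2 27 > Display/T2 15 > Influencer/T1 14 > Influencer/T2 9 > Outdoor/T2 4 > Affiliate/T1 3 > Affiliate/T2 2.
Email T1 at 30: fill all 40 ; 140 left.
Outdoor/T1 (29): +15 ; 125 left.
Display T1 at 28: fill all 25 ; 100 left.
Email/T2 (27): +50 ; 50 left.
Display/T2 (15): +15 ; 35 left.
Influencer/T1: +35 of 45 at 14; pool empty.
Total = 30×40 + 29×15 + 28×25 + 27×50 + 15×15 + 14×35 = 4400.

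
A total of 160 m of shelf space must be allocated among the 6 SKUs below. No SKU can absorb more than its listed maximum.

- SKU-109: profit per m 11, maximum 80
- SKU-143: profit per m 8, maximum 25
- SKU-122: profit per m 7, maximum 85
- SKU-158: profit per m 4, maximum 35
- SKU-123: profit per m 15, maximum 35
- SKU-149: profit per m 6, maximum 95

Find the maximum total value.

Highest profit per m first: SKU-123 15 > SKU-109 11 > SKU-143 8 > SKU-122 7 > SKU-149 6 > SKU-158 4.
Give SKU-123 35 to hit its cap of 35 → 125 left.
SKU-109 takes 80 to reach its cap of 80 → 45 left.
SKU-143: +25 to 25 (cap) → 20 left.
SKU-122: +20 (room for 85) → 20. Pool exhausted.
Total = 11×80 + 8×25 + 7×20 + 15×35 = 1745.

1745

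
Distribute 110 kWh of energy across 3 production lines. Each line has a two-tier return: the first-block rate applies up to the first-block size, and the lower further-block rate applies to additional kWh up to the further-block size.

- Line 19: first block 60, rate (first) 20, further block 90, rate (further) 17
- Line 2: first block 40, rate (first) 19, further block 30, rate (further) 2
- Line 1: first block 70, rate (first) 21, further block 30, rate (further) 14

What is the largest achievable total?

Treat each block as its own option and order by rate: Line 1/first 21 > Line 19/first 20 > Line 2/first 19 > Line 19/second 17 > Line 1/second 14 > Line 2/second 2.
Line 1 first at 21: fill all 70 → 40 left.
40 remain; put them into Line 19 first at 20.
Total = 21×70 + 20×40 = 2270.

2270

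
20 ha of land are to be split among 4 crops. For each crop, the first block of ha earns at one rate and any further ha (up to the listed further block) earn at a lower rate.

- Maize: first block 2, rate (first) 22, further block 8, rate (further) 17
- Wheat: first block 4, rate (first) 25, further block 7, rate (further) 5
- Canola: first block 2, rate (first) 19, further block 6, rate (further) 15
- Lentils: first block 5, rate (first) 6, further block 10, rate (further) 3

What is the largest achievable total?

378

Order all 8 blocks by rate: Wheat/first 25 > Maize/first 22 > Canola/first 19 > Maize/second 17 > Canola/second 15 > Lentils/first 6 > Wheat/second 5 > Lentils/second 3.
Fill Wheat first block (4 at 25) ; 16 left.
Fill Maize first block (2 at 22) ; 14 left.
Fill Canola first block (2 at 19) ; 12 left.
Maize second at 17: fill all 8 ; 4 left.
Canola second at 15: only 4 left, fill 4.
Total = 25×4 + 22×2 + 19×2 + 17×8 + 15×4 = 378.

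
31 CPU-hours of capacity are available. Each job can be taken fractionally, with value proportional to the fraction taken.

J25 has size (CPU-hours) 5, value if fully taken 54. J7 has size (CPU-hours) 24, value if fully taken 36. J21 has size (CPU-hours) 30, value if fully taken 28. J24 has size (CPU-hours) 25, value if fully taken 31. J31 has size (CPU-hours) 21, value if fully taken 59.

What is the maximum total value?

120.5

Best value per unit of size first: J25 54/5≈10.8, J31 59/21≈2.81, J7 36/24≈1.5, J24 31/25≈1.24, J21 28/30≈0.933.
J25: take in full, 5 CPU-hours for value 54 → 26 left.
Take all of J31 (21 CPU-hours, value 59) → 5 CPU-hours left.
5 CPU-hours left: a 5/24 share of J7 gives 36×5/24 = 7.5.
Total value = 120.5.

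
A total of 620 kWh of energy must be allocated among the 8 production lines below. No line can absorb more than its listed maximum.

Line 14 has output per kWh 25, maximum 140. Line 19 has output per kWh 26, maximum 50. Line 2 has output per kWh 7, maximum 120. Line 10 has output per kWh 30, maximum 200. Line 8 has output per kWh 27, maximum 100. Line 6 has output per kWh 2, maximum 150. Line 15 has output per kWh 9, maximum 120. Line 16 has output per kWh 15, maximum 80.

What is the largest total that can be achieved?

Order the production lines by output per kWh: Line 10 30 > Line 8 27 > Line 19 26 > Line 14 25 > Line 16 15 > Line 15 9 > Line 2 7 > Line 6 2.
Give Line 10 200 to hit its cap of 200 — 420 left.
Line 8: +100 to 100 (cap) — 320 left.
Line 19 takes 50 to reach its cap of 50 — 270 left.
Line 14 takes 140 to reach its cap of 140 — 130 left.
Line 16: +80 to 80 (cap) — 50 left.
Only 50 left; Line 15 takes them to reach 50.
Total = 25×140 + 26×50 + 30×200 + 27×100 + 9×50 + 15×80 = 15150.

15150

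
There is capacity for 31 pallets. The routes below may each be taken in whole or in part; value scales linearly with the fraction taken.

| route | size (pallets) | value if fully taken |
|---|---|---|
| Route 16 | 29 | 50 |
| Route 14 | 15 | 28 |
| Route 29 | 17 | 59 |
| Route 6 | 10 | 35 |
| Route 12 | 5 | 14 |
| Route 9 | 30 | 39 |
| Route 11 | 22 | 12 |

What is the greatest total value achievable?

Best value per unit of size first: Route 6 35/10≈3.5, Route 29 59/17≈3.47, Route 12 14/5≈2.8, Route 14 28/15≈1.87, Route 16 50/29≈1.72, Route 9 39/30≈1.3, Route 11 12/22≈0.545.
Take all of Route 6 (10 pallets, value 35) → 21 pallets left.
Route 29: take in full, 17 pallets for value 59 → 4 left.
Fill the last 4 pallets with part of Route 12: 4/5 of it earns 11.2.
Total value = 105.2.

105.2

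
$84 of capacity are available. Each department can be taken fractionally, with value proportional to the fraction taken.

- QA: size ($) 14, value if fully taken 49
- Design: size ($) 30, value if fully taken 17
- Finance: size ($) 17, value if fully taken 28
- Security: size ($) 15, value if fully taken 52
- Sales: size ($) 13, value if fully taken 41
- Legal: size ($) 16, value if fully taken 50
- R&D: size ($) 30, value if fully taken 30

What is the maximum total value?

Rank by value-to-size ratio: QA 49/14≈3.5, Security 52/15≈3.47, Sales 41/13≈3.15, Legal 50/16≈3.12, Finance 28/17≈1.65, R&D 30/30≈1, Design 17/30≈0.567.
All 14 $ of QA fit (value 49) → 70 remain.
All 15 $ of Security fit (value 52) → 55 remain.
All 13 $ of Sales fit (value 41) → 42 remain.
Take all of Legal (16 $, value 50) → 26 $ left.
Finance: take in full, 17 $ for value 28 → 9 left.
Only 9 $ remain; take 9/30 of R&D for value 30×9/30 = 9.
Total value = 229.

229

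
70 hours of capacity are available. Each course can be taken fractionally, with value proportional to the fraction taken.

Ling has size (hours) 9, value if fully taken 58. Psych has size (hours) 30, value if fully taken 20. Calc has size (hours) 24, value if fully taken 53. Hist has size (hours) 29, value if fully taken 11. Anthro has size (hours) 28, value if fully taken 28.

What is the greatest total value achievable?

Best value per unit of size first: Ling 58/9≈6.44, Calc 53/24≈2.21, Anthro 28/28≈1, Psych 20/30≈0.667, Hist 11/29≈0.379.
Ling: take in full, 9 hours for value 58 ; 61 left.
All 24 hours of Calc fit (value 53) ; 37 remain.
Take all of Anthro (28 hours, value 28) ; 9 hours left.
Fill the last 9 hours with part of Psych: 9/30 of it earns 6.
Total value = 145.

145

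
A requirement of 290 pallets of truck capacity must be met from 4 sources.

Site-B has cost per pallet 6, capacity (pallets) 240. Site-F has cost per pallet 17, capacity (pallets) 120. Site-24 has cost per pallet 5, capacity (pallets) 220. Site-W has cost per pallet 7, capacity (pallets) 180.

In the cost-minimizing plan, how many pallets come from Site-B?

70

Cheapest first:
Take 220 from Site-24 at 5 → need 70 more.
Site-B at 6: take 70 of its 240 → requirement met.
Site-W, Site-F: unused.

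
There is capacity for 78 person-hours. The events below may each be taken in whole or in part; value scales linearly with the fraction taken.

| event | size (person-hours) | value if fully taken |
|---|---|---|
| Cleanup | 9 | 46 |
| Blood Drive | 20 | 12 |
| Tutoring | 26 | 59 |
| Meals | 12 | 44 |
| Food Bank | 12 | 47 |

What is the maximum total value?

Rank by value-to-size ratio: Cleanup 46/9≈5.11, Food Bank 47/12≈3.92, Meals 44/12≈3.67, Tutoring 59/26≈2.27, Blood Drive 12/20≈0.6.
Cleanup: take in full, 9 person-hours for value 46 — 69 left.
All 12 person-hours of Food Bank fit (value 47) — 57 remain.
Meals: take in full, 12 person-hours for value 44 — 45 left.
All 26 person-hours of Tutoring fit (value 59) — 19 remain.
19 person-hours left: a 19/20 share of Blood Drive gives 12×19/20 = 11.4.
Total value = 207.4.

207.4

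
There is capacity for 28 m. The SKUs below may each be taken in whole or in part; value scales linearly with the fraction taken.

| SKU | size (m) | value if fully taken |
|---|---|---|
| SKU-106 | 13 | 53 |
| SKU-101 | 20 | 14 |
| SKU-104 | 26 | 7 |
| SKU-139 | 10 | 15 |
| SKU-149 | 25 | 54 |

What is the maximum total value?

Best value per unit of size first: SKU-106 53/13≈4.08, SKU-149 54/25≈2.16, SKU-139 15/10≈1.5, SKU-101 14/20≈0.7, SKU-104 7/26≈0.269.
All 13 m of SKU-106 fit (value 53) ; 15 remain.
15 m left: a 15/25 share of SKU-149 gives 54×15/25 = 32.4.
Total value = 85.4.

85.4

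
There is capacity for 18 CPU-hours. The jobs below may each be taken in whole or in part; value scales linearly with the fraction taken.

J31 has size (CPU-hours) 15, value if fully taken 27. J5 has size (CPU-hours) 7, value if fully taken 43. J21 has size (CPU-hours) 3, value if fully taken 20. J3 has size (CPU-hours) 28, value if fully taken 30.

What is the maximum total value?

77.4

Sort by value density: J21 20/3≈6.67, J5 43/7≈6.14, J31 27/15≈1.8, J3 30/28≈1.07.
J21: take in full, 3 CPU-hours for value 20 — 15 left.
All 7 CPU-hours of J5 fit (value 43) — 8 remain.
Fill the last 8 CPU-hours with part of J31: 8/15 of it earns 14.4.
Total value = 77.4.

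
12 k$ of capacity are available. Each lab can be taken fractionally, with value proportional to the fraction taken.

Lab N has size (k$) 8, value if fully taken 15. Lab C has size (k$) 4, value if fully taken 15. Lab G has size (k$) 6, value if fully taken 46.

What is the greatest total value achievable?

64.75

Best value per unit of size first: Lab G 46/6≈7.67, Lab C 15/4≈3.75, Lab N 15/8≈1.88.
All 6 k$ of Lab G fit (value 46) — 6 remain.
Take all of Lab C (4 k$, value 15) — 2 k$ left.
Only 2 k$ remain; take 2/8 of Lab N for value 15×2/8 = 3.75.
Total value = 64.75.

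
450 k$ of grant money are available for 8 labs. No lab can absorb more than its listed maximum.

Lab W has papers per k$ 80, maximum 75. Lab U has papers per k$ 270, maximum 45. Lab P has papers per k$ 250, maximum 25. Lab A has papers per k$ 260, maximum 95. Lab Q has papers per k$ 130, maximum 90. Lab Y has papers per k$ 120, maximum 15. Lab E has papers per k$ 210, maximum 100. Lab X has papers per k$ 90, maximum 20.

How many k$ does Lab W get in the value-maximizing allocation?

60

Rank by papers per k$: Lab U 270 > Lab A 260 > Lab P 250 > Lab E 210 > Lab Q 130 > Lab Y 120 > Lab X 90 > Lab W 80.
Lab U: +45 to 45 (cap) ; 405 left.
Lab A takes 95 to reach its cap of 95 ; 310 left.
Lab P takes 25 to reach its cap of 25 ; 285 left.
Lab E: +100 to 100 (cap) ; 185 left.
Lab Q takes 90 to reach its cap of 90 ; 95 left.
Lab Y: +15 to 15 (cap) ; 80 left.
Give Lab X 20 to hit its cap of 20 ; 60 left.
Lab W has room for 75 but only 60 remain, so it gets 60.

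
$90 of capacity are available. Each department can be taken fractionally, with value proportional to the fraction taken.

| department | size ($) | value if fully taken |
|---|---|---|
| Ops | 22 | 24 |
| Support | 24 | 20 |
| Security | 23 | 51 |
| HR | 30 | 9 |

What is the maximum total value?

Rank by value-to-size ratio: Security 51/23≈2.22, Ops 24/22≈1.09, Support 20/24≈0.833, HR 9/30≈0.3.
Take all of Security (23 $, value 51) — 67 $ left.
Ops: take in full, 22 $ for value 24 — 45 left.
Take all of Support (24 $, value 20) — 21 $ left.
Only 21 $ remain; take 21/30 of HR for value 9×21/30 = 6.3.
Total value = 101.3.

101.3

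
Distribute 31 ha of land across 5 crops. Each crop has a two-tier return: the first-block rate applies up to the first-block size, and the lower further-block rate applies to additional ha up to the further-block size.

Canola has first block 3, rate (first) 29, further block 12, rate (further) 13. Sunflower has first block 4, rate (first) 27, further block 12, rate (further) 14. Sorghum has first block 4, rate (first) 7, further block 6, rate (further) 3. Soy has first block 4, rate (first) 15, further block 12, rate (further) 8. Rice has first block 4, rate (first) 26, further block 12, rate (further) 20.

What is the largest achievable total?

655

Rank every tier by rate: Canola/tier1 29 > Sunflower/tier1 27 > Rice/tier1 26 > Rice/tier2 20 > Soy/tier1 15 > Sunflower/tier2 14 > Canola/tier2 13 > Soy/tier2 8 > Sorghum/tier1 7 > Sorghum/tier2 3.
Fill Canola tier1 block (3 at 29) → 28 left.
Sunflower/tier1 (27): +4 → 24 left.
Rice tier1 at 26: fill all 4 → 20 left.
Rice tier2 at 20: fill all 12 → 8 left.
Soy tier1 at 15: fill all 4 → 4 left.
Sunflower tier2 at 14: only 4 left, fill 4.
Total = 29×3 + 27×4 + 26×4 + 20×12 + 15×4 + 14×4 = 655.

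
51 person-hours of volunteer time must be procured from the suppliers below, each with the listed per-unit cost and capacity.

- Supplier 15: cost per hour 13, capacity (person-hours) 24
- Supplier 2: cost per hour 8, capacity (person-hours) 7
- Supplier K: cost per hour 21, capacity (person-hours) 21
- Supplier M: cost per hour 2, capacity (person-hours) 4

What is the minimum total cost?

712

Use suppliers in increasing cost order.
Supplier M at 2: take all 4 person-hours ; 47 still needed.
Take 7 from Supplier 2 at 8 ; need 40 more.
Take 24 from Supplier 15 at 13 ; need 16 more.
Supplier K (21): take the remaining 16 ; done.
Cost = 4×2 + 7×8 + 24×13 + 16×21 = 712.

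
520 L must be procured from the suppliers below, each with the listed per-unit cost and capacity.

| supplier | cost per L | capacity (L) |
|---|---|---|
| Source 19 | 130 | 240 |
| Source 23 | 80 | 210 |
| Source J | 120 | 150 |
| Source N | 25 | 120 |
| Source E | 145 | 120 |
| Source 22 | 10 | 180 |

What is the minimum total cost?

Cheapest first:
Source 22 at 10: take all 180 L → 340 still needed.
Source N (25): use full 120 → 220 L to go.
Source 23 at 80: take all 210 L → 10 still needed.
Source J (120): take the remaining 10 → done.
Source 19, Source E: unused.
Cost = 180×10 + 120×25 + 210×80 + 10×120 = 22800.

22800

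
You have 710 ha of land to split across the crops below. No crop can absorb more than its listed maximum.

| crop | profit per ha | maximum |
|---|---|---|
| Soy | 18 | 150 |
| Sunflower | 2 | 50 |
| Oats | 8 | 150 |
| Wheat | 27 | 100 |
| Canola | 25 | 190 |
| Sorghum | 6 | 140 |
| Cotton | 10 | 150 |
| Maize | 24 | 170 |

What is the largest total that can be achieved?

15230

Rank by profit per ha: Wheat 27 > Canola 25 > Maize 24 > Soy 18 > Cotton 10 > Oats 8 > Sorghum 6 > Sunflower 2.
Wheat: +100 to 100 (cap) → 610 left.
Canola: +190 to 190 (cap) → 420 left.
Give Maize 170 to hit its cap of 170 → 250 left.
Soy: +150 to 150 (cap) → 100 left.
Cotton: +100 (room for 150) → 100. Pool exhausted.
Total = 18×150 + 27×100 + 25×190 + 10×100 + 24×170 = 15230.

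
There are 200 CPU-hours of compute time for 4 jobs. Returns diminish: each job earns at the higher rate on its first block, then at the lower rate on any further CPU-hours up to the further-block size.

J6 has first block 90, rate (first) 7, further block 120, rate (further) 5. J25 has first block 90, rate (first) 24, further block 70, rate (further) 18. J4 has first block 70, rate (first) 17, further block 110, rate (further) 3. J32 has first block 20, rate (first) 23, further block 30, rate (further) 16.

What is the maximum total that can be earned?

Rank every tier by rate: J25/first 24 > J32/first 23 > J25/second 18 > J4/first 17 > J32/second 16 > J6/first 7 > J6/second 5 > J4/second 3.
Fill J25 first block (90 at 24) ; 110 left.
J32 first at 23: fill all 20 ; 90 left.
J25/second (18): +70 ; 20 left.
20 remain; put them into J4 first at 17.
Total = 24×90 + 23×20 + 18×70 + 17×20 = 4220.

4220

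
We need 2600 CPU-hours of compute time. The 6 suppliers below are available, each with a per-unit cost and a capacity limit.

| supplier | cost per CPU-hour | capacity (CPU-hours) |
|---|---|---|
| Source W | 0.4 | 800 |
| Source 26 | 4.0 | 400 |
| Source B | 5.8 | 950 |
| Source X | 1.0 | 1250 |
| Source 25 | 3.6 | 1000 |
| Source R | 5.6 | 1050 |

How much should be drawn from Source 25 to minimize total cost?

550

Use suppliers in increasing cost order.
Source W at 0.4: take all 800 CPU-hours — 1800 still needed.
Take 1250 from Source X at 1.0 — need 550 more.
Take 550 from Source 25 at 3.6 to finish.
Source 26, Source R, Source B: unused.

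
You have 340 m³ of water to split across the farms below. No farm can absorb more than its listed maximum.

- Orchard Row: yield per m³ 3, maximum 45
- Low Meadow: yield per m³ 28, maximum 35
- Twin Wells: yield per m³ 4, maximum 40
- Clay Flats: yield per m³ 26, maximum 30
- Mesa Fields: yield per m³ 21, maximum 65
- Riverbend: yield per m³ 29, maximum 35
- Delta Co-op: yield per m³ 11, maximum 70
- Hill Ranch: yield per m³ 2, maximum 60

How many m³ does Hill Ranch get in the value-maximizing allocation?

Rank by yield per m³: Riverbend 29 > Low Meadow 28 > Clay Flats 26 > Mesa Fields 21 > Delta Co-op 11 > Twin Wells 4 > Orchard Row 3 > Hill Ranch 2.
Give Riverbend 35 to hit its cap of 35 ; 305 left.
Give Low Meadow 35 to hit its cap of 35 ; 270 left.
Give Clay Flats 30 to hit its cap of 30 ; 240 left.
Mesa Fields: +65 to 65 (cap) ; 175 left.
Delta Co-op: +70 to 70 (cap) ; 105 left.
Twin Wells: +40 to 40 (cap) ; 65 left.
Orchard Row takes 45 to reach its cap of 45 ; 20 left.
Hill Ranch: +20 (room for 60) → 20. Pool exhausted.

20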